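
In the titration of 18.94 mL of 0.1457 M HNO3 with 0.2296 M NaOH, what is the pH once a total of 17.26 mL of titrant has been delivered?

12.52

n(acid) = 0.1457 x 0.01894 = 0.002760 mol; n(NaOH) added = 0.2296 x 0.01726 = 0.003963 mol.
Base is in excess by 0.003963 - 0.002760 = 0.001203 mol in a total volume of 0.03620 L.
[OH^-] = 0.001203/0.03620 = 0.03324 M, so pOH = 1.48 and pH = 14.00 - 1.48 = 12.52.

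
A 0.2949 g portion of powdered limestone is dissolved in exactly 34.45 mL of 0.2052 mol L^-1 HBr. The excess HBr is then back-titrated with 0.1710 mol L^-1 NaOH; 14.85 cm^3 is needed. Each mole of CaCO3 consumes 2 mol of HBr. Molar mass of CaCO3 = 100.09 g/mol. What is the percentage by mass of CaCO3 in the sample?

76.9%

Total n(HBr) added = 0.2052 x 0.03445 = 0.007069 mol.
n(NaOH) used = 0.1710 x 0.01485 = 0.002539 mol, which equals the excess n(HBr).
So n(HBr) consumed by the sample = 0.007069 - 0.002539 = 0.004530 mol.
n(CaCO3) = 0.004530 / 2 = 0.002265 mol.
mass CaCO3 = 0.002265 x 100.09 = 0.2267 g, so %CaCO3 = 0.2267/0.2949 x 100 = 76.9%.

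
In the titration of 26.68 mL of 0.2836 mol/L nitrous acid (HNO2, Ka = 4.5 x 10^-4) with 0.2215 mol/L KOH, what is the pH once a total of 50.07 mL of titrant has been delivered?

12.66

n(acid) = 0.2836 x 0.02668 = 0.007566 mol; n(KOH) added = 0.2215 x 0.05007 = 0.01109 mol.
Base is in excess by 0.01109 - 0.007566 = 0.003524 mol in a total volume of 0.07675 L.
[OH^-] = 0.003524/0.07675 = 0.04592 M, so pOH = 1.34 and pH = 14.00 - 1.34 = 12.66.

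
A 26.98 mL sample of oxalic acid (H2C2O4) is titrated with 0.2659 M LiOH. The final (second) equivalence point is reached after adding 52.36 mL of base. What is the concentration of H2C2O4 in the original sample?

0.258 M

n(LiOH) = 0.2659 x 0.05236 = 0.01392 mol.
At the final (second) equivalence point, 2 mol OH^- react per mol H2C2O4, so n(H2C2O4) = 0.01392 / 2 = 0.006961 mol.
[H2C2O4] = 0.006961 / 0.02698 L = 0.258 M.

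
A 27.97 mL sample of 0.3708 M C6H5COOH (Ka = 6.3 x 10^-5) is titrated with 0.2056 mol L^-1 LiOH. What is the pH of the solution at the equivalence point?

8.66

n(C6H5COOH) = 0.3708 x 0.02797 = 0.01037 mol; V(LiOH) at equivalence = 0.01037/0.2056 = 0.05044 L.
At equivalence all the acid is converted to C6H5COO-; total volume = 0.02797 + 0.05044 = 0.07841 L, so [C6H5COO-] = 0.01037/0.07841 = 0.1323 M.
Kb = Kw/Ka = 1.0e-14 / 6.3 x 10^-5 = 1.59e-10.
[OH^-] = sqrt(Kb x [C6H5COO-]) = sqrt(1.59e-10 x 0.1323) = 4.58e-6 M.
pOH = 5.34, so pH = 14.00 - 5.34 = 8.66.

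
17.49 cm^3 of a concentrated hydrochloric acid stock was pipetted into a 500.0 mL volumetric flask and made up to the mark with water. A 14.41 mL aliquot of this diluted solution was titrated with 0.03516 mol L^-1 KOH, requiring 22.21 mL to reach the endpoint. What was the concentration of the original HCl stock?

1.55 M

n(KOH) = 0.03516 x 0.02221 = 0.0007809 mol.
n(HCl) in the aliquot = 0.0007809 mol.
[diluted HCl] = 0.0007809 / 0.01441 = 0.05419 M.
Dilution factor = 500.0/17.49 = 28.59, so [stock] = 0.05419 x 28.59 = 1.55 M.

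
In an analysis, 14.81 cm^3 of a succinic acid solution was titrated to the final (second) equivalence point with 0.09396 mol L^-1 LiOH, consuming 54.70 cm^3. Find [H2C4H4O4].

0.174 M

n(LiOH) = 0.09396 x 0.05470 = 0.005140 mol.
At the final (second) equivalence point, 2 mol OH^- react per mol H2C4H4O4, so n(H2C4H4O4) = 0.005140 / 2 = 0.002570 mol.
[H2C4H4O4] = 0.002570 / 0.01481 L = 0.174 M.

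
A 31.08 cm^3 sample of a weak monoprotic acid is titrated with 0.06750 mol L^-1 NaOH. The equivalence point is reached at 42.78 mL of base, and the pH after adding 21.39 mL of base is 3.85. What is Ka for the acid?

21.39 mL is half of the equivalence volume, so this is the half-equivalence point where [HA] = [A^-].
At half-equivalence pH = pKa, so pKa = 3.85.
Ka = 10^(-3.85) = 1.4 x 10^-4.

1.4 x 10^-4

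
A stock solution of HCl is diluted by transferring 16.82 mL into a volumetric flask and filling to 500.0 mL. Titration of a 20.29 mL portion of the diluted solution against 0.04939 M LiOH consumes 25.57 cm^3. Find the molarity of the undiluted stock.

1.85 M

n(LiOH) = 0.04939 x 0.02557 = 0.001263 mol.
n(HCl) in the aliquot = 0.001263 mol.
[diluted HCl] = 0.001263 / 0.02029 = 0.06224 M.
Dilution factor = 500.0/16.82 = 29.73, so [stock] = 0.06224 x 29.73 = 1.85 M.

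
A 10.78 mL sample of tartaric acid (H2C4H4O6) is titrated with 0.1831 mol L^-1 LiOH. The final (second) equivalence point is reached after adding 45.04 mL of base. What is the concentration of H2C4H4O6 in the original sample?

n(LiOH) = 0.1831 x 0.04504 = 0.008247 mol.
At the final (second) equivalence point, 2 mol OH^- react per mol H2C4H4O6, so n(H2C4H4O6) = 0.008247 / 2 = 0.004123 mol.
[H2C4H4O6] = 0.004123 / 0.01078 L = 0.383 M.

0.383 M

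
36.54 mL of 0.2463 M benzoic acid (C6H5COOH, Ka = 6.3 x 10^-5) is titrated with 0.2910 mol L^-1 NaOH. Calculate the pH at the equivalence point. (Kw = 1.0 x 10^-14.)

n(C6H5COOH) = 0.2463 x 0.03654 = 0.009000 mol; V(NaOH) at equivalence = 0.009000/0.2910 = 0.03093 L.
At equivalence all the acid is converted to C6H5COO-; total volume = 0.03654 + 0.03093 = 0.06747 L, so [C6H5COO-] = 0.009000/0.06747 = 0.1334 M.
Kb = Kw/Ka = 1.0e-14 / 6.3 x 10^-5 = 1.59e-10.
[OH^-] = sqrt(Kb x [C6H5COO-]) = sqrt(1.59e-10 x 0.1334) = 4.60e-6 M.
pOH = 5.34, so pH = 14.00 - 5.34 = 8.66.

8.66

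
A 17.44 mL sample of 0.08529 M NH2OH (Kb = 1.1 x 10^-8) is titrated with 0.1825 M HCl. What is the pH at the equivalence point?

n(NH2OH) = 0.08529 x 0.01744 = 0.001487 mol; V(HCl) at equivalence = 0.001487/0.1825 = 0.008150 L.
At equivalence the base is fully converted to NH3OH+; total volume = 0.02559 L, so [NH3OH+] = 0.001487/0.02559 = 0.05813 M.
Ka(NH3OH+) = Kw/Kb = 1.0e-14 / 1.1 x 10^-8 = 9.09e-7.
[H^+] = sqrt(Ka x [NH3OH+]) = sqrt(9.09e-7 x 0.05813) = 0.000230 M.
pH = -log(0.000230) = 3.64.

3.64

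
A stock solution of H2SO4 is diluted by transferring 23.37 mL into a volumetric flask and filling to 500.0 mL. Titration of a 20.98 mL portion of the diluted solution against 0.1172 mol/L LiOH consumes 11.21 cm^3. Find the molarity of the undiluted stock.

0.670 M

n(LiOH) = 0.1172 x 0.01121 = 0.001314 mol.
n(H2SO4) in the aliquot = 0.001314 x 1/2 = 0.0006569 mol.
[diluted H2SO4] = 0.0006569 / 0.02098 = 0.03131 M.
Dilution factor = 500.0/23.37 = 21.39, so [stock] = 0.03131 x 21.39 = 0.670 M.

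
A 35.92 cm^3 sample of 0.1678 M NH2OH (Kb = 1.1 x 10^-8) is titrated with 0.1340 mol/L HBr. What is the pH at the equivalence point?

n(NH2OH) = 0.1678 x 0.03592 = 0.006027 mol; V(HBr) at equivalence = 0.006027/0.1340 = 0.04498 L.
At equivalence the base is fully converted to NH3OH+; total volume = 0.08090 L, so [NH3OH+] = 0.006027/0.08090 = 0.07450 M.
Ka(NH3OH+) = Kw/Kb = 1.0e-14 / 1.1 x 10^-8 = 9.09e-7.
[H^+] = sqrt(Ka x [NH3OH+]) = sqrt(9.09e-7 x 0.07450) = 0.000260 M.
pH = -log(0.000260) = 3.58.

3.58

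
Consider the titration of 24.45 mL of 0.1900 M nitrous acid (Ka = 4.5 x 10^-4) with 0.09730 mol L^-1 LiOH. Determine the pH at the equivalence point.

8.08

n(HNO2) = 0.1900 x 0.02445 = 0.004646 mol; V(LiOH) at equivalence = 0.004646/0.09730 = 0.04774 L.
At equivalence all the acid is converted to NO2-; total volume = 0.02445 + 0.04774 = 0.07219 L, so [NO2-] = 0.004646/0.07219 = 0.06435 M.
Kb = Kw/Ka = 1.0e-14 / 4.5 x 10^-4 = 2.22e-11.
[OH^-] = sqrt(Kb x [NO2-]) = sqrt(2.22e-11 x 0.06435) = 1.20e-6 M.
pOH = 5.92, so pH = 14.00 - 5.92 = 8.08.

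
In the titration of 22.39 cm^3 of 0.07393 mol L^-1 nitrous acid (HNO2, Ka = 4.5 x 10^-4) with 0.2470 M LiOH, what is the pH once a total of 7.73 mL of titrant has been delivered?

11.93

n(acid) = 0.07393 x 0.02239 = 0.001655 mol; n(LiOH) added = 0.2470 x 0.007730 = 0.001909 mol.
Base is in excess by 0.001909 - 0.001655 = 0.0002540 mol in a total volume of 0.03012 L.
[OH^-] = 0.0002540/0.03012 = 0.008434 M, so pOH = 2.07 and pH = 14.00 - 2.07 = 11.93.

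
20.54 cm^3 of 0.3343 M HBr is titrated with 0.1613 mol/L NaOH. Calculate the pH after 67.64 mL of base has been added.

n(acid) = 0.3343 x 0.02054 = 0.006867 mol; n(NaOH) added = 0.1613 x 0.06764 = 0.01091 mol.
Base is in excess by 0.01091 - 0.006867 = 0.004044 mol in a total volume of 0.08818 L.
[OH^-] = 0.004044/0.08818 = 0.04586 M, so pOH = 1.34 and pH = 14.00 - 1.34 = 12.66.

12.66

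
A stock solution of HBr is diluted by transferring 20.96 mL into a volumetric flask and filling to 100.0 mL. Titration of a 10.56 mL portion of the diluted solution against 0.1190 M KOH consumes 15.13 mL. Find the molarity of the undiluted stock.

n(KOH) = 0.1190 x 0.01513 = 0.001800 mol.
n(HBr) in the aliquot = 0.001800 mol.
[diluted HBr] = 0.001800 / 0.01056 = 0.1705 M.
Dilution factor = 100.0/20.96 = 4.771, so [stock] = 0.1705 x 4.771 = 0.813 M.

0.813 M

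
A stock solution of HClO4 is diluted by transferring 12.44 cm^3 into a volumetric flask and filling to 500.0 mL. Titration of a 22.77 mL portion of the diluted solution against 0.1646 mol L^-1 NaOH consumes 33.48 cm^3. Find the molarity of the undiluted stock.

9.73 M

n(NaOH) = 0.1646 x 0.03348 = 0.005511 mol.
n(HClO4) in the aliquot = 0.005511 mol.
[diluted HClO4] = 0.005511 / 0.02277 = 0.2420 M.
Dilution factor = 500.0/12.44 = 40.19, so [stock] = 0.2420 x 40.19 = 9.73 M.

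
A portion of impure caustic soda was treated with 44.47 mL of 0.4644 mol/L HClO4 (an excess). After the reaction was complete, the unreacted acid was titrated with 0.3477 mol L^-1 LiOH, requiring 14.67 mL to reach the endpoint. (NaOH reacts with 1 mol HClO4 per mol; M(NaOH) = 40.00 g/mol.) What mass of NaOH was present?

0.622 g

Total n(HClO4) added = 0.4644 x 0.04447 = 0.02065 mol.
n(LiOH) used = 0.3477 x 0.01467 = 0.005101 mol, which equals the excess n(HClO4).
So n(HClO4) consumed by the sample = 0.02065 - 0.005101 = 0.01555 mol.
n(NaOH) = 0.01555 / 1 = 0.01555 mol.
mass = 0.01555 mol x 40.00 g/mol = 0.622 g.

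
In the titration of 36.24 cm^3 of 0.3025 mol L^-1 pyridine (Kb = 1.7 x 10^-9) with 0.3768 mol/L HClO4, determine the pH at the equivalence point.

n(C5H5N) = 0.3025 x 0.03624 = 0.01096 mol; V(HClO4) at equivalence = 0.01096/0.3768 = 0.02909 L.
At equivalence the base is fully converted to C5H5NH+; total volume = 0.06533 L, so [C5H5NH+] = 0.01096/0.06533 = 0.1678 M.
Ka(C5H5NH+) = Kw/Kb = 1.0e-14 / 1.7 x 10^-9 = 5.88e-6.
[H^+] = sqrt(Ka x [C5H5NH+]) = sqrt(5.88e-6 x 0.1678) = 0.000993 M.
pH = -log(0.000993) = 3.00.

3.00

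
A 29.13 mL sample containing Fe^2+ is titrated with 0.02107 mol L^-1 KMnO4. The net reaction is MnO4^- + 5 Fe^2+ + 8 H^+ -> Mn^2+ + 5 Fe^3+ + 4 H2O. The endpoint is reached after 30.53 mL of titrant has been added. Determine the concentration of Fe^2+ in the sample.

n(KMnO4) = 0.02107 x 0.03053 = 0.0006433 mol.
From the balanced equation, 1 mol KMnO4 reacts with 5 mol Fe^2+, so n(Fe^2+) = 0.0006433 x 5/1 = 0.003216 mol.
[Fe^2+] = 0.003216 / 0.02913 L = 0.110 M.

0.110 M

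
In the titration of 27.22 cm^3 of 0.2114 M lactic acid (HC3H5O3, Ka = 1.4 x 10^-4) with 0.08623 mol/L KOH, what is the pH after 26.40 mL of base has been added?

3.67

Initial n(HC3H5O3) = 0.2114 x 0.02722 = 0.005754 mol.
n(KOH) added = 0.08623 x 0.02640 = 0.002276 mol, converting that many moles of HC3H5O3 to C3H5O3-.
Remaining n(HC3H5O3) = 0.003478 mol; n(C3H5O3-) = 0.002276 mol.
By Henderson-Hasselbalch, pH = pKa + log([A^-]/[HA]) = 3.85 + log(0.002276/0.003478) = 3.85 + (-0.18) = 3.67.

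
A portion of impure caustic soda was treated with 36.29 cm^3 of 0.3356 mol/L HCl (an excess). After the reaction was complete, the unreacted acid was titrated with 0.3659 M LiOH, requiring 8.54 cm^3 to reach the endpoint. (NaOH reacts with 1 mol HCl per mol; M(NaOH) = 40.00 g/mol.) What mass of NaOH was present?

Total n(HCl) added = 0.3356 x 0.03629 = 0.01218 mol.
n(LiOH) used = 0.3659 x 0.008540 = 0.003125 mol, which equals the excess n(HCl).
So n(HCl) consumed by the sample = 0.01218 - 0.003125 = 0.009054 mol.
n(NaOH) = 0.009054 / 1 = 0.009054 mol.
mass = 0.009054 mol x 40.00 g/mol = 0.362 g.

0.362 g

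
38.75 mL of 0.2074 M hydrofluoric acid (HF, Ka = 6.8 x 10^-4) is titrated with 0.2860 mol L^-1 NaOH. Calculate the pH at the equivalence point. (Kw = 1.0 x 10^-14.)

8.12

n(HF) = 0.2074 x 0.03875 = 0.008037 mol; V(NaOH) at equivalence = 0.008037/0.2860 = 0.02810 L.
At equivalence all the acid is converted to F-; total volume = 0.03875 + 0.02810 = 0.06685 L, so [F-] = 0.008037/0.06685 = 0.1202 M.
Kb = Kw/Ka = 1.0e-14 / 6.8 x 10^-4 = 1.47e-11.
[OH^-] = sqrt(Kb x [F-]) = sqrt(1.47e-11 x 0.1202) = 1.33e-6 M.
pOH = 5.88, so pH = 14.00 - 5.88 = 8.12.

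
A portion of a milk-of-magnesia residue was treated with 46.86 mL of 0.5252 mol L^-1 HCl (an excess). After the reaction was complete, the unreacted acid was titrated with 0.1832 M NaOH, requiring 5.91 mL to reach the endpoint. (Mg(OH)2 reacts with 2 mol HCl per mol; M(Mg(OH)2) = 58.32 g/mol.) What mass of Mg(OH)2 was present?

Total n(HCl) added = 0.5252 x 0.04686 = 0.02461 mol.
n(NaOH) used = 0.1832 x 0.005910 = 0.001083 mol, which equals the excess n(HCl).
So n(HCl) consumed by the sample = 0.02461 - 0.001083 = 0.02353 mol.
n(Mg(OH)2) = 0.02353 / 2 = 0.01176 mol.
mass = 0.01176 mol x 58.32 g/mol = 0.686 g.

0.686 g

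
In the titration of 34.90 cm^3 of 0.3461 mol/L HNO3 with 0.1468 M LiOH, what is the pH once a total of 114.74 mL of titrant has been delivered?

12.50

n(acid) = 0.3461 x 0.03490 = 0.01208 mol; n(LiOH) added = 0.1468 x 0.1147 = 0.01684 mol.
Base is in excess by 0.01684 - 0.01208 = 0.004765 mol in a total volume of 0.1496 L.
[OH^-] = 0.004765/0.1496 = 0.03184 M, so pOH = 1.50 and pH = 14.00 - 1.50 = 12.50.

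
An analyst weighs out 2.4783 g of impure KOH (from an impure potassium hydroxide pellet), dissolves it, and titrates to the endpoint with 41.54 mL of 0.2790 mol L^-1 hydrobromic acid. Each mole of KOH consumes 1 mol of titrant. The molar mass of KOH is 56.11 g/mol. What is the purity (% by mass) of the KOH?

26.2%

n(HBr) = 0.2790 x 0.04154 = 0.01159 mol.
n(KOH) = 0.01159 / 1 = 0.01159 mol.
mass of KOH = 0.01159 x 56.11 = 0.6503 g.
% purity = 0.6503 / 2.4783 x 100 = 26.2%.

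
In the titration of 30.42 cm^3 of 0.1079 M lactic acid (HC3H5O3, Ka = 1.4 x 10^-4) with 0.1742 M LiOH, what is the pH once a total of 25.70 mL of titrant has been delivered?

12.33

n(acid) = 0.1079 x 0.03042 = 0.003282 mol; n(LiOH) added = 0.1742 x 0.02570 = 0.004477 mol.
Base is in excess by 0.004477 - 0.003282 = 0.001195 mol in a total volume of 0.05612 L.
[OH^-] = 0.001195/0.05612 = 0.02129 M, so pOH = 1.67 and pH = 14.00 - 1.67 = 12.33.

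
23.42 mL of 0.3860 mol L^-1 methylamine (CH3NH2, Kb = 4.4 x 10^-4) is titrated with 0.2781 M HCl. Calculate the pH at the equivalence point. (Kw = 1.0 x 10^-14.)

n(CH3NH2) = 0.3860 x 0.02342 = 0.009040 mol; V(HCl) at equivalence = 0.009040/0.2781 = 0.03251 L.
At equivalence the base is fully converted to CH3NH3+; total volume = 0.05593 L, so [CH3NH3+] = 0.009040/0.05593 = 0.1616 M.
Ka(CH3NH3+) = Kw/Kb = 1.0e-14 / 4.4 x 10^-4 = 2.27e-11.
[H^+] = sqrt(Ka x [CH3NH3+]) = sqrt(2.27e-11 x 0.1616) = 1.92e-6 M.
pH = -log(1.92e-6) = 5.72.

5.72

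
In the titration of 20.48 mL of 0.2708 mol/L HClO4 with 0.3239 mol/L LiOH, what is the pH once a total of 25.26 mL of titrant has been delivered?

12.76

n(acid) = 0.2708 x 0.02048 = 0.005546 mol; n(LiOH) added = 0.3239 x 0.02526 = 0.008182 mol.
Base is in excess by 0.008182 - 0.005546 = 0.002636 mol in a total volume of 0.04574 L.
[OH^-] = 0.002636/0.04574 = 0.05762 M, so pOH = 1.24 and pH = 14.00 - 1.24 = 12.76.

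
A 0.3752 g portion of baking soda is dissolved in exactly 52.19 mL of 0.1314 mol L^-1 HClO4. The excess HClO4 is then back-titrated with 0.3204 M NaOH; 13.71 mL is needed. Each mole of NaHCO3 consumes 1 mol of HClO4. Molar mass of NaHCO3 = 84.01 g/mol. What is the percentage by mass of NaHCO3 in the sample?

Total n(HClO4) added = 0.1314 x 0.05219 = 0.006858 mol.
n(NaOH) used = 0.3204 x 0.01371 = 0.004393 mol, which equals the excess n(HClO4).
So n(HClO4) consumed by the sample = 0.006858 - 0.004393 = 0.002465 mol.
n(NaHCO3) = 0.002465 / 1 = 0.002465 mol.
mass NaHCO3 = 0.002465 x 84.01 = 0.2071 g, so %NaHCO3 = 0.2071/0.3752 x 100 = 55.2%.

55.2%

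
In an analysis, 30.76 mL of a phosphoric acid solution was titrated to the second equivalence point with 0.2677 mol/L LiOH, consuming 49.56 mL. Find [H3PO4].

0.216 M

n(LiOH) = 0.2677 x 0.04956 = 0.01327 mol.
At the second equivalence point, 2 mol OH^- react per mol H3PO4, so n(H3PO4) = 0.01327 / 2 = 0.006634 mol.
[H3PO4] = 0.006634 / 0.03076 L = 0.216 M.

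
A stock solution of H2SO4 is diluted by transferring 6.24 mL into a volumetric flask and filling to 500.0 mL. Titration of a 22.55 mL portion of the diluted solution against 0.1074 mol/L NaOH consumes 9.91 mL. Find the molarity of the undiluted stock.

1.89 M

n(NaOH) = 0.1074 x 0.009910 = 0.001064 mol.
n(H2SO4) in the aliquot = 0.001064 x 1/2 = 0.0005322 mol.
[diluted H2SO4] = 0.0005322 / 0.02255 = 0.02360 M.
Dilution factor = 500.0/6.240 = 80.13, so [stock] = 0.02360 x 80.13 = 1.89 M.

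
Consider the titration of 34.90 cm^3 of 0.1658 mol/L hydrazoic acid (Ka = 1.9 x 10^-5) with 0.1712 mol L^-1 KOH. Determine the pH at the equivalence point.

8.82

n(HN3) = 0.1658 x 0.03490 = 0.005786 mol; V(KOH) at equivalence = 0.005786/0.1712 = 0.03380 L.
At equivalence all the acid is converted to N3-; total volume = 0.03490 + 0.03380 = 0.06870 L, so [N3-] = 0.005786/0.06870 = 0.08423 M.
Kb = Kw/Ka = 1.0e-14 / 1.9 x 10^-5 = 5.26e-10.
[OH^-] = sqrt(Kb x [N3-]) = sqrt(5.26e-10 x 0.08423) = 6.66e-6 M.
pOH = 5.18, so pH = 14.00 - 5.18 = 8.82.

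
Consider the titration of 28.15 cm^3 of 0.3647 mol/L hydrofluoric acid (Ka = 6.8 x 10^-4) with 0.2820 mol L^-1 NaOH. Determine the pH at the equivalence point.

8.18

n(HF) = 0.3647 x 0.02815 = 0.01027 mol; V(NaOH) at equivalence = 0.01027/0.2820 = 0.03641 L.
At equivalence all the acid is converted to F-; total volume = 0.02815 + 0.03641 = 0.06456 L, so [F-] = 0.01027/0.06456 = 0.1590 M.
Kb = Kw/Ka = 1.0e-14 / 6.8 x 10^-4 = 1.47e-11.
[OH^-] = sqrt(Kb x [F-]) = sqrt(1.47e-11 x 0.1590) = 1.53e-6 M.
pOH = 5.82, so pH = 14.00 - 5.82 = 8.18.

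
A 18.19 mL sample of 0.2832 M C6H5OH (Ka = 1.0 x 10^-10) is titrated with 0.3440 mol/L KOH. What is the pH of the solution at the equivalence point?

n(C6H5OH) = 0.2832 x 0.01819 = 0.005151 mol; V(KOH) at equivalence = 0.005151/0.3440 = 0.01498 L.
At equivalence all the acid is converted to C6H5O-; total volume = 0.01819 + 0.01498 = 0.03317 L, so [C6H5O-] = 0.005151/0.03317 = 0.1553 M.
Kb = Kw/Ka = 1.0e-14 / 1.0 x 10^-10 = 0.000100.
[OH^-] = sqrt(Kb x [C6H5O-]) = sqrt(0.000100 x 0.1553) = 0.00394 M.
pOH = 2.40, so pH = 14.00 - 2.40 = 11.60.

11.60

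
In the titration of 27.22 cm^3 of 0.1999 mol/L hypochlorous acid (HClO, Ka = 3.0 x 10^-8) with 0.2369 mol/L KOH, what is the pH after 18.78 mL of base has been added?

8.17

Initial n(HClO) = 0.1999 x 0.02722 = 0.005441 mol.
n(KOH) added = 0.2369 x 0.01878 = 0.004449 mol, converting that many moles of HClO to ClO-.
Remaining n(HClO) = 0.0009923 mol; n(ClO-) = 0.004449 mol.
By Henderson-Hasselbalch, pH = pKa + log([A^-]/[HA]) = 7.52 + log(0.004449/0.0009923) = 7.52 + (+0.65) = 8.17.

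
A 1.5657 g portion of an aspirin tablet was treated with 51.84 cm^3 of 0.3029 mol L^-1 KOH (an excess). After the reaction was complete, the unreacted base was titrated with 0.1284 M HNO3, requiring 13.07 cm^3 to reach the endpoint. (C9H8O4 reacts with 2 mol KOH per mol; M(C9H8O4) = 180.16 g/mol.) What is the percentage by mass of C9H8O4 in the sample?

80.7%

Total n(KOH) added = 0.3029 x 0.05184 = 0.01570 mol.
n(HNO3) used = 0.1284 x 0.01307 = 0.001678 mol, which equals the excess n(KOH).
So n(KOH) consumed by the sample = 0.01570 - 0.001678 = 0.01402 mol.
n(C9H8O4) = 0.01402 / 2 = 0.007012 mol.
mass C9H8O4 = 0.007012 x 180.16 = 1.263 g, so %C9H8O4 = 1.263/1.5657 x 100 = 80.7%.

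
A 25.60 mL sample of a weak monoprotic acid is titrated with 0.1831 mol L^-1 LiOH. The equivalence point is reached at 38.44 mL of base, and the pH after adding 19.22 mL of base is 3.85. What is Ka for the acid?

1.4 x 10^-4

19.22 mL is half of the equivalence volume, so this is the half-equivalence point where [HA] = [A^-].
At half-equivalence pH = pKa, so pKa = 3.85.
Ka = 10^(-3.85) = 1.4 x 10^-4.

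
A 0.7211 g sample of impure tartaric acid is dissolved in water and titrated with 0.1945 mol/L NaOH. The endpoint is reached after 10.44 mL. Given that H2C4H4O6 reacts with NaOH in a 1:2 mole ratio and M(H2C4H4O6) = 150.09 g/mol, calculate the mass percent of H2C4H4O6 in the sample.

n(NaOH) = 0.1945 x 0.01044 = 0.002031 mol.
n(H2C4H4O6) = 0.002031 / 2 = 0.001015 mol.
mass of H2C4H4O6 = 0.001015 x 150.09 = 0.1524 g.
% purity = 0.1524 / 0.7211 x 100 = 21.1%.

21.1%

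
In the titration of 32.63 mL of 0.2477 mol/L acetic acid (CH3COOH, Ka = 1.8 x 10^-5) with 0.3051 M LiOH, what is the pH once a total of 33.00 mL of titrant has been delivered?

n(acid) = 0.2477 x 0.03263 = 0.008082 mol; n(LiOH) added = 0.3051 x 0.03300 = 0.01007 mol.
Base is in excess by 0.01007 - 0.008082 = 0.001986 mol in a total volume of 0.06563 L.
[OH^-] = 0.001986/0.06563 = 0.03026 M, so pOH = 1.52 and pH = 14.00 - 1.52 = 12.48.

12.48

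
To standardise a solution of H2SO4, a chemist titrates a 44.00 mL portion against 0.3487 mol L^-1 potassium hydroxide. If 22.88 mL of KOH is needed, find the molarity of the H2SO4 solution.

0.0907 M

n(KOH) delivered = 0.3487 x 0.02288 = 0.007978 mol.
The reaction is 1 H2SO4 + 2 KOH, so n(H2SO4) = 0.007978 x 1/2 = 0.003989 mol.
[H2SO4] = 0.003989 mol / 0.04400 L = 0.0907 M.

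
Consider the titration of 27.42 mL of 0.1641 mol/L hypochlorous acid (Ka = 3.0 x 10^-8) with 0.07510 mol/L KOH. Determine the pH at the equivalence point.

n(HClO) = 0.1641 x 0.02742 = 0.004500 mol; V(KOH) at equivalence = 0.004500/0.07510 = 0.05992 L.
At equivalence all the acid is converted to ClO-; total volume = 0.02742 + 0.05992 = 0.08734 L, so [ClO-] = 0.004500/0.08734 = 0.05152 M.
Kb = Kw/Ka = 1.0e-14 / 3.0 x 10^-8 = 3.33e-7.
[OH^-] = sqrt(Kb x [ClO-]) = sqrt(3.33e-7 x 0.05152) = 0.000131 M.
pOH = 3.88, so pH = 14.00 - 3.88 = 10.12.

10.12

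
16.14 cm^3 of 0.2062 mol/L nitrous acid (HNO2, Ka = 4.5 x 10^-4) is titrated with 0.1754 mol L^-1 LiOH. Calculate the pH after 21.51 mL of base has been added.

n(acid) = 0.2062 x 0.01614 = 0.003328 mol; n(LiOH) added = 0.1754 x 0.02151 = 0.003773 mol.
Base is in excess by 0.003773 - 0.003328 = 0.0004448 mol in a total volume of 0.03765 L.
[OH^-] = 0.0004448/0.03765 = 0.01181 M, so pOH = 1.93 and pH = 14.00 - 1.93 = 12.07.

12.07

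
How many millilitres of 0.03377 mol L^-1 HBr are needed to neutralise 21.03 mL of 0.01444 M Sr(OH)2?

18.0 mL

n(Sr(OH)2) = 0.01444 mol/L x 0.02103 L = 0.0003037 mol.
The neutralisation is 1 Sr(OH)2 : 2 HBr, so n(HBr) = 0.0003037 x 2/1 = 0.0006073 mol.
V(HBr) = 0.0006073 / 0.03377 = 0.01798 L = 18.0 mL.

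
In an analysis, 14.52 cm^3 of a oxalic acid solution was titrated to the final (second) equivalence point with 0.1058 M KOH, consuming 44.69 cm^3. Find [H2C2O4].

0.163 M

n(KOH) = 0.1058 x 0.04469 = 0.004728 mol.
At the final (second) equivalence point, 2 mol OH^- react per mol H2C2O4, so n(H2C2O4) = 0.004728 / 2 = 0.002364 mol.
[H2C2O4] = 0.002364 / 0.01452 L = 0.163 M.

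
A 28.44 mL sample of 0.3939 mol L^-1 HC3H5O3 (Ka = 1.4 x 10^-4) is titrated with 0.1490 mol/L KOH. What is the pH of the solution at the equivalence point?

8.44

n(HC3H5O3) = 0.3939 x 0.02844 = 0.01120 mol; V(KOH) at equivalence = 0.01120/0.1490 = 0.07518 L.
At equivalence all the acid is converted to C3H5O3-; total volume = 0.02844 + 0.07518 = 0.1036 L, so [C3H5O3-] = 0.01120/0.1036 = 0.1081 M.
Kb = Kw/Ka = 1.0e-14 / 1.4 x 10^-4 = 7.14e-11.
[OH^-] = sqrt(Kb x [C3H5O3-]) = sqrt(7.14e-11 x 0.1081) = 2.78e-6 M.
pOH = 5.56, so pH = 14.00 - 5.56 = 8.44.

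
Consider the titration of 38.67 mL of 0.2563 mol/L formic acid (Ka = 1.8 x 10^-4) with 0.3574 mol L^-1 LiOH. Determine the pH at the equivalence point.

n(HCOOH) = 0.2563 x 0.03867 = 0.009911 mol; V(LiOH) at equivalence = 0.009911/0.3574 = 0.02773 L.
At equivalence all the acid is converted to HCOO-; total volume = 0.03867 + 0.02773 = 0.06640 L, so [HCOO-] = 0.009911/0.06640 = 0.1493 M.
Kb = Kw/Ka = 1.0e-14 / 1.8 x 10^-4 = 5.56e-11.
[OH^-] = sqrt(Kb x [HCOO-]) = sqrt(5.56e-11 x 0.1493) = 2.88e-6 M.
pOH = 5.54, so pH = 14.00 - 5.54 = 8.46.

8.46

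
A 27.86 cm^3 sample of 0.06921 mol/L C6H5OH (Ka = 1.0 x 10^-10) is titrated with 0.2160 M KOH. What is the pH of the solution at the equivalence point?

n(C6H5OH) = 0.06921 x 0.02786 = 0.001928 mol; V(KOH) at equivalence = 0.001928/0.2160 = 0.008927 L.
At equivalence all the acid is converted to C6H5O-; total volume = 0.02786 + 0.008927 = 0.03679 L, so [C6H5O-] = 0.001928/0.03679 = 0.05242 M.
Kb = Kw/Ka = 1.0e-14 / 1.0 x 10^-10 = 0.000100.
[OH^-] = sqrt(Kb x [C6H5O-]) = sqrt(0.000100 x 0.05242) = 0.00229 M.
pOH = 2.64, so pH = 14.00 - 2.64 = 11.36.

11.36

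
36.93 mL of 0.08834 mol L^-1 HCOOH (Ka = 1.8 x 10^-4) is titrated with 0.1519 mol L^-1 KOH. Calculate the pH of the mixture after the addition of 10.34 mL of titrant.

3.71

Initial n(HCOOH) = 0.08834 x 0.03693 = 0.003262 mol.
n(KOH) added = 0.1519 x 0.01034 = 0.001571 mol, converting that many moles of HCOOH to HCOO-.
Remaining n(HCOOH) = 0.001692 mol; n(HCOO-) = 0.001571 mol.
By Henderson-Hasselbalch, pH = pKa + log([A^-]/[HA]) = 3.74 + log(0.001571/0.001692) = 3.74 + (-0.03) = 3.71.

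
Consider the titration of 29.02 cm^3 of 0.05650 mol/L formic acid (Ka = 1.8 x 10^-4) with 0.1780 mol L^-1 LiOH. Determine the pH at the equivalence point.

8.19

n(HCOOH) = 0.05650 x 0.02902 = 0.001640 mol; V(LiOH) at equivalence = 0.001640/0.1780 = 0.009211 L.
At equivalence all the acid is converted to HCOO-; total volume = 0.02902 + 0.009211 = 0.03823 L, so [HCOO-] = 0.001640/0.03823 = 0.04289 M.
Kb = Kw/Ka = 1.0e-14 / 1.8 x 10^-4 = 5.56e-11.
[OH^-] = sqrt(Kb x [HCOO-]) = sqrt(5.56e-11 x 0.04289) = 1.54e-6 M.
pOH = 5.81, so pH = 14.00 - 5.81 = 8.19.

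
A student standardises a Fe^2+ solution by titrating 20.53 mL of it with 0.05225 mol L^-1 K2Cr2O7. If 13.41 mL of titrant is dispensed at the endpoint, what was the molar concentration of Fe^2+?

n(K2Cr2O7) = 0.05225 x 0.01341 = 0.0007007 mol.
From the balanced equation, 1 mol K2Cr2O7 reacts with 6 mol Fe^2+, so n(Fe^2+) = 0.0007007 x 6/1 = 0.004204 mol.
[Fe^2+] = 0.004204 / 0.02053 L = 0.205 M.

0.205 M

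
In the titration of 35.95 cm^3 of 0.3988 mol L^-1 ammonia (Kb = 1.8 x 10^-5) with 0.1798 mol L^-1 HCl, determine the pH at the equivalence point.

n(NH3) = 0.3988 x 0.03595 = 0.01434 mol; V(HCl) at equivalence = 0.01434/0.1798 = 0.07974 L.
At equivalence the base is fully converted to NH4+; total volume = 0.1157 L, so [NH4+] = 0.01434/0.1157 = 0.1239 M.
Ka(NH4+) = Kw/Kb = 1.0e-14 / 1.8 x 10^-5 = 5.56e-10.
[H^+] = sqrt(Ka x [NH4+]) = sqrt(5.56e-10 x 0.1239) = 8.30e-6 M.
pH = -log(8.30e-6) = 5.08.

5.08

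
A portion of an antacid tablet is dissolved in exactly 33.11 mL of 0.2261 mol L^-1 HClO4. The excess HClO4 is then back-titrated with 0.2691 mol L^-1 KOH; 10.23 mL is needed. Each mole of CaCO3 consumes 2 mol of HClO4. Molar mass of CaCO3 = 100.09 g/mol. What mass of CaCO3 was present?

Total n(HClO4) added = 0.2261 x 0.03311 = 0.007486 mol.
n(KOH) used = 0.2691 x 0.01023 = 0.002753 mol, which equals the excess n(HClO4).
So n(HClO4) consumed by the sample = 0.007486 - 0.002753 = 0.004733 mol.
n(CaCO3) = 0.004733 / 2 = 0.002367 mol.
mass = 0.002367 mol x 100.09 g/mol = 0.237 g.

0.237 g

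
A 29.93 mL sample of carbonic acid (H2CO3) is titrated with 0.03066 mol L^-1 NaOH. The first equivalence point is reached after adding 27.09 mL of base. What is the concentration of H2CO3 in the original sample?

n(NaOH) = 0.03066 x 0.02709 = 0.0008306 mol.
At the first equivalence point, 1 mol OH^- react per mol H2CO3, so n(H2CO3) = 0.0008306 / 1 = 0.0008306 mol.
[H2CO3] = 0.0008306 / 0.02993 L = 0.0278 M.

0.0278 M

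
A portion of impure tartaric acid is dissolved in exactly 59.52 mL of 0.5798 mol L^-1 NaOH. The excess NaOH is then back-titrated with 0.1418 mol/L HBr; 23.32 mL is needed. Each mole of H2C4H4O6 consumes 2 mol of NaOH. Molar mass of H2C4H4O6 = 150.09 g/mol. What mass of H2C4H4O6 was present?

2.34 g

Total n(NaOH) added = 0.5798 x 0.05952 = 0.03451 mol.
n(HBr) used = 0.1418 x 0.02332 = 0.003307 mol, which equals the excess n(NaOH).
So n(NaOH) consumed by the sample = 0.03451 - 0.003307 = 0.03120 mol.
n(H2C4H4O6) = 0.03120 / 2 = 0.01560 mol.
mass = 0.01560 mol x 150.09 g/mol = 2.34 g.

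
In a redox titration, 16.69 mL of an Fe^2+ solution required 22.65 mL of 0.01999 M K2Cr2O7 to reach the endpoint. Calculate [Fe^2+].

0.163 M

n(K2Cr2O7) = 0.01999 x 0.02265 = 0.0004528 mol.
From the balanced equation, 1 mol K2Cr2O7 reacts with 6 mol Fe^2+, so n(Fe^2+) = 0.0004528 x 6/1 = 0.002717 mol.
[Fe^2+] = 0.002717 / 0.01669 L = 0.163 M.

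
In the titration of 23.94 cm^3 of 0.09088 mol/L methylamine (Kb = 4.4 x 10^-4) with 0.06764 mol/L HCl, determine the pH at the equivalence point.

n(CH3NH2) = 0.09088 x 0.02394 = 0.002176 mol; V(HCl) at equivalence = 0.002176/0.06764 = 0.03217 L.
At equivalence the base is fully converted to CH3NH3+; total volume = 0.05611 L, so [CH3NH3+] = 0.002176/0.05611 = 0.03878 M.
Ka(CH3NH3+) = Kw/Kb = 1.0e-14 / 4.4 x 10^-4 = 2.27e-11.
[H^+] = sqrt(Ka x [CH3NH3+]) = sqrt(2.27e-11 x 0.03878) = 9.39e-7 M.
pH = -log(9.39e-7) = 6.03.

6.03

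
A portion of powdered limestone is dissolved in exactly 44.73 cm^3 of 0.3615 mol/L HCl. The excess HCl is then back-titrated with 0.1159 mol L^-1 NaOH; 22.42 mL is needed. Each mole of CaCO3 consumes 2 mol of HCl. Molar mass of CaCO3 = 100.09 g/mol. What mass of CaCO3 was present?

0.679 g

Total n(HCl) added = 0.3615 x 0.04473 = 0.01617 mol.
n(NaOH) used = 0.1159 x 0.02242 = 0.002598 mol, which equals the excess n(HCl).
So n(HCl) consumed by the sample = 0.01617 - 0.002598 = 0.01357 mol.
n(CaCO3) = 0.01357 / 2 = 0.006786 mol.
mass = 0.006786 mol x 100.09 g/mol = 0.679 g.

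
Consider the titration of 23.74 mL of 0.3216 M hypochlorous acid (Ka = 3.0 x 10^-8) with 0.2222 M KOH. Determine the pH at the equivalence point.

n(HClO) = 0.3216 x 0.02374 = 0.007635 mol; V(KOH) at equivalence = 0.007635/0.2222 = 0.03436 L.
At equivalence all the acid is converted to ClO-; total volume = 0.02374 + 0.03436 = 0.05810 L, so [ClO-] = 0.007635/0.05810 = 0.1314 M.
Kb = Kw/Ka = 1.0e-14 / 3.0 x 10^-8 = 3.33e-7.
[OH^-] = sqrt(Kb x [ClO-]) = sqrt(3.33e-7 x 0.1314) = 0.000209 M.
pOH = 3.68, so pH = 14.00 - 3.68 = 10.32.

10.32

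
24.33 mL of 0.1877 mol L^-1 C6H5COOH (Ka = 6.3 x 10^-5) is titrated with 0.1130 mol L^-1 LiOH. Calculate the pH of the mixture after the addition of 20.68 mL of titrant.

Initial n(C6H5COOH) = 0.1877 x 0.02433 = 0.004567 mol.
n(LiOH) added = 0.1130 x 0.02068 = 0.002337 mol, converting that many moles of C6H5COOH to C6H5COO-.
Remaining n(C6H5COOH) = 0.002230 mol; n(C6H5COO-) = 0.002337 mol.
By Henderson-Hasselbalch, pH = pKa + log([A^-]/[HA]) = 4.20 + log(0.002337/0.002230) = 4.20 + (+0.02) = 4.22.

4.22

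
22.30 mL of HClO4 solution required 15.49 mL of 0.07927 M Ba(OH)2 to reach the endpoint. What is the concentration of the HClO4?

0.110 M

n(Ba(OH)2) delivered = 0.07927 x 0.01549 = 0.001228 mol.
The reaction is 2 HClO4 + 1 Ba(OH)2, so n(HClO4) = 0.001228 x 2/1 = 0.002456 mol.
[HClO4] = 0.002456 mol / 0.02230 L = 0.110 M.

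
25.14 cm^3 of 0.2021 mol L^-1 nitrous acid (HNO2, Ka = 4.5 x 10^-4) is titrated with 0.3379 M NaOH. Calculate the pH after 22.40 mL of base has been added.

12.72

n(acid) = 0.2021 x 0.02514 = 0.005081 mol; n(NaOH) added = 0.3379 x 0.02240 = 0.007569 mol.
Base is in excess by 0.007569 - 0.005081 = 0.002488 mol in a total volume of 0.04754 L.
[OH^-] = 0.002488/0.04754 = 0.05234 M, so pOH = 1.28 and pH = 14.00 - 1.28 = 12.72.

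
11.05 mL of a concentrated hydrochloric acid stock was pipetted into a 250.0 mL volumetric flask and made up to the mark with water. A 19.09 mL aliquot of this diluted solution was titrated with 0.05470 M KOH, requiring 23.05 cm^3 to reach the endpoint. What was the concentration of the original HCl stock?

n(KOH) = 0.05470 x 0.02305 = 0.001261 mol.
n(HCl) in the aliquot = 0.001261 mol.
[diluted HCl] = 0.001261 / 0.01909 = 0.06605 M.
Dilution factor = 250.0/11.05 = 22.62, so [stock] = 0.06605 x 22.62 = 1.49 M.

1.49 M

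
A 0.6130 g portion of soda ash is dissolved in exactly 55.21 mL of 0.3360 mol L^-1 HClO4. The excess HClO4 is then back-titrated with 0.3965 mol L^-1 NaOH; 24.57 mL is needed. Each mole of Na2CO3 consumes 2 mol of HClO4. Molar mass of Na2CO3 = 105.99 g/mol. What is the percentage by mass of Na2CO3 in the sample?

76.2%

Total n(HClO4) added = 0.3360 x 0.05521 = 0.01855 mol.
n(NaOH) used = 0.3965 x 0.02457 = 0.009742 mol, which equals the excess n(HClO4).
So n(HClO4) consumed by the sample = 0.01855 - 0.009742 = 0.008809 mol.
n(Na2CO3) = 0.008809 / 2 = 0.004404 mol.
mass Na2CO3 = 0.004404 x 105.99 = 0.4668 g, so %Na2CO3 = 0.4668/0.6130 x 100 = 76.2%.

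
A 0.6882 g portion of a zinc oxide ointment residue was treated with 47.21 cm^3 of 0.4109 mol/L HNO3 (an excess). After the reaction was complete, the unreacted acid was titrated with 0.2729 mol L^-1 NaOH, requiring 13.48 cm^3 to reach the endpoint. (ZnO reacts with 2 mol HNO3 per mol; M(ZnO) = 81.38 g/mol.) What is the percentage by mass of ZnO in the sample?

92.9%

Total n(HNO3) added = 0.4109 x 0.04721 = 0.01940 mol.
n(NaOH) used = 0.2729 x 0.01348 = 0.003679 mol, which equals the excess n(HNO3).
So n(HNO3) consumed by the sample = 0.01940 - 0.003679 = 0.01572 mol.
n(ZnO) = 0.01572 / 2 = 0.007860 mol.
mass ZnO = 0.007860 x 81.38 = 0.6396 g, so %ZnO = 0.6396/0.6882 x 100 = 92.9%.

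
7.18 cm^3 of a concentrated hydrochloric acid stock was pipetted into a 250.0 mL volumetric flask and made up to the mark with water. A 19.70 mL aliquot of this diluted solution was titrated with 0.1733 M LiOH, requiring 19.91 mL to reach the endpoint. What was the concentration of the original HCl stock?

6.10 M

n(LiOH) = 0.1733 x 0.01991 = 0.003450 mol.
n(HCl) in the aliquot = 0.003450 mol.
[diluted HCl] = 0.003450 / 0.01970 = 0.1751 M.
Dilution factor = 250.0/7.180 = 34.82, so [stock] = 0.1751 x 34.82 = 6.10 M.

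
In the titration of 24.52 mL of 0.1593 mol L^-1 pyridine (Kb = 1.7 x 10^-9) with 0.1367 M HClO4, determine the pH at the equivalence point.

3.18

n(C5H5N) = 0.1593 x 0.02452 = 0.003906 mol; V(HClO4) at equivalence = 0.003906/0.1367 = 0.02857 L.
At equivalence the base is fully converted to C5H5NH+; total volume = 0.05309 L, so [C5H5NH+] = 0.003906/0.05309 = 0.07357 M.
Ka(C5H5NH+) = Kw/Kb = 1.0e-14 / 1.7 x 10^-9 = 5.88e-6.
[H^+] = sqrt(Ka x [C5H5NH+]) = sqrt(5.88e-6 x 0.07357) = 0.000658 M.
pH = -log(0.000658) = 3.18.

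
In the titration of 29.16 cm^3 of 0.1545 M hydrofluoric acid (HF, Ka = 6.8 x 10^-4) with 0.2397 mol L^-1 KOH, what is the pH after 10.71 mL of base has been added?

Initial n(HF) = 0.1545 x 0.02916 = 0.004505 mol.
n(KOH) added = 0.2397 x 0.01071 = 0.002567 mol, converting that many moles of HF to F-.
Remaining n(HF) = 0.001938 mol; n(F-) = 0.002567 mol.
By Henderson-Hasselbalch, pH = pKa + log([A^-]/[HA]) = 3.17 + log(0.002567/0.001938) = 3.17 + (+0.12) = 3.29.

3.29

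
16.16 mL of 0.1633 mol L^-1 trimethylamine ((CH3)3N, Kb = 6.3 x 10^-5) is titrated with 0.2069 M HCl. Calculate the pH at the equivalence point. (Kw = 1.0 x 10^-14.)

n((CH3)3N) = 0.1633 x 0.01616 = 0.002639 mol; V(HCl) at equivalence = 0.002639/0.2069 = 0.01275 L.
At equivalence the base is fully converted to (CH3)3NH+; total volume = 0.02891 L, so [(CH3)3NH+] = 0.002639/0.02891 = 0.09127 M.
Ka((CH3)3NH+) = Kw/Kb = 1.0e-14 / 6.3 x 10^-5 = 1.59e-10.
[H^+] = sqrt(Ka x [(CH3)3NH+]) = sqrt(1.59e-10 x 0.09127) = 3.81e-6 M.
pH = -log(3.81e-6) = 5.42.

5.42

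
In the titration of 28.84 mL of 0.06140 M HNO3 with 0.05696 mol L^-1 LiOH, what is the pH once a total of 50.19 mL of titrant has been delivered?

12.14

n(acid) = 0.06140 x 0.02884 = 0.001771 mol; n(LiOH) added = 0.05696 x 0.05019 = 0.002859 mol.
Base is in excess by 0.002859 - 0.001771 = 0.001088 mol in a total volume of 0.07903 L.
[OH^-] = 0.001088/0.07903 = 0.01377 M, so pOH = 1.86 and pH = 14.00 - 1.86 = 12.14.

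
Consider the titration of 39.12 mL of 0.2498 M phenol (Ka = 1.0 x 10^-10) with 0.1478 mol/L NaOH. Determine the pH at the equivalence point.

11.48

n(C6H5OH) = 0.2498 x 0.03912 = 0.009772 mol; V(NaOH) at equivalence = 0.009772/0.1478 = 0.06612 L.
At equivalence all the acid is converted to C6H5O-; total volume = 0.03912 + 0.06612 = 0.1052 L, so [C6H5O-] = 0.009772/0.1052 = 0.09286 M.
Kb = Kw/Ka = 1.0e-14 / 1.0 x 10^-10 = 0.000100.
[OH^-] = sqrt(Kb x [C6H5O-]) = sqrt(0.000100 x 0.09286) = 0.00305 M.
pOH = 2.52, so pH = 14.00 - 2.52 = 11.48.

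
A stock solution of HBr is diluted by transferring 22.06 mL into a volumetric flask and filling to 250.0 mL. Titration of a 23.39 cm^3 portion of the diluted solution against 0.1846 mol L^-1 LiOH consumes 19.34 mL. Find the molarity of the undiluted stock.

n(LiOH) = 0.1846 x 0.01934 = 0.003570 mol.
n(HBr) in the aliquot = 0.003570 mol.
[diluted HBr] = 0.003570 / 0.02339 = 0.1526 M.
Dilution factor = 250.0/22.06 = 11.33, so [stock] = 0.1526 x 11.33 = 1.73 M.

1.73 M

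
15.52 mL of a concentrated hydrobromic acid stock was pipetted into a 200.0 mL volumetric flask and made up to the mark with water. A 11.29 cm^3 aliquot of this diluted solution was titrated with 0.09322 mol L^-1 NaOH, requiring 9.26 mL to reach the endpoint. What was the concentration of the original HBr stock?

0.985 M

n(NaOH) = 0.09322 x 0.009260 = 0.0008632 mol.
n(HBr) in the aliquot = 0.0008632 mol.
[diluted HBr] = 0.0008632 / 0.01129 = 0.07646 M.
Dilution factor = 200.0/15.52 = 12.89, so [stock] = 0.07646 x 12.89 = 0.985 M.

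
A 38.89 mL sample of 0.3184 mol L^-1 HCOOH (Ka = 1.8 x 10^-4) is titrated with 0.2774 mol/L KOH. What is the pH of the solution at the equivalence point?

n(HCOOH) = 0.3184 x 0.03889 = 0.01238 mol; V(KOH) at equivalence = 0.01238/0.2774 = 0.04464 L.
At equivalence all the acid is converted to HCOO-; total volume = 0.03889 + 0.04464 = 0.08353 L, so [HCOO-] = 0.01238/0.08353 = 0.1482 M.
Kb = Kw/Ka = 1.0e-14 / 1.8 x 10^-4 = 5.56e-11.
[OH^-] = sqrt(Kb x [HCOO-]) = sqrt(5.56e-11 x 0.1482) = 2.87e-6 M.
pOH = 5.54, so pH = 14.00 - 5.54 = 8.46.

8.46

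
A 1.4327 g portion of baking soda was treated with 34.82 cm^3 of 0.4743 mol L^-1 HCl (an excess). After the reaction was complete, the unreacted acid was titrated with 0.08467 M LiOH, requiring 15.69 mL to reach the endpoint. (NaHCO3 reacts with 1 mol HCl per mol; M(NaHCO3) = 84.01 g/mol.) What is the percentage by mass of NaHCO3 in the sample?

89.1%

Total n(HCl) added = 0.4743 x 0.03482 = 0.01652 mol.
n(LiOH) used = 0.08467 x 0.01569 = 0.001328 mol, which equals the excess n(HCl).
So n(HCl) consumed by the sample = 0.01652 - 0.001328 = 0.01519 mol.
n(NaHCO3) = 0.01519 / 1 = 0.01519 mol.
mass NaHCO3 = 0.01519 x 84.01 = 1.276 g, so %NaHCO3 = 1.276/1.4327 x 100 = 89.1%.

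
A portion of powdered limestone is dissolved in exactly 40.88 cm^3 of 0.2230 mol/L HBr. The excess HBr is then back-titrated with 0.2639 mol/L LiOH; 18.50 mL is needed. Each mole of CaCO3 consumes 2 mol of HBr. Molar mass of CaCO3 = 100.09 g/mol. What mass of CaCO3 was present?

Total n(HBr) added = 0.2230 x 0.04088 = 0.009116 mol.
n(LiOH) used = 0.2639 x 0.01850 = 0.004882 mol, which equals the excess n(HBr).
So n(HBr) consumed by the sample = 0.009116 - 0.004882 = 0.004234 mol.
n(CaCO3) = 0.004234 / 2 = 0.002117 mol.
mass = 0.002117 mol x 100.09 g/mol = 0.212 g.

0.212 g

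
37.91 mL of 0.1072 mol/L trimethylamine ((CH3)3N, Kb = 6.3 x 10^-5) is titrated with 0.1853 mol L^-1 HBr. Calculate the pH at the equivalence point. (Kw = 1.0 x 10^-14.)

5.48

n((CH3)3N) = 0.1072 x 0.03791 = 0.004064 mol; V(HBr) at equivalence = 0.004064/0.1853 = 0.02193 L.
At equivalence the base is fully converted to (CH3)3NH+; total volume = 0.05984 L, so [(CH3)3NH+] = 0.004064/0.05984 = 0.06791 M.
Ka((CH3)3NH+) = Kw/Kb = 1.0e-14 / 6.3 x 10^-5 = 1.59e-10.
[H^+] = sqrt(Ka x [(CH3)3NH+]) = sqrt(1.59e-10 x 0.06791) = 3.28e-6 M.
pH = -log(3.28e-6) = 5.48.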